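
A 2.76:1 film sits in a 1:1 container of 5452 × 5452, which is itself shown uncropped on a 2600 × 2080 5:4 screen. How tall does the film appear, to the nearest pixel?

754 px

Inside the 5452×5452 canvas the film is width-limited at 5452.00 × 1975.36.
1:1 in 2600×2080: fills the height, so the intermediate becomes 2080.00 × 2080.00 — a scale of ×0.3815.
So the film's height is 1975.36 × 0.3815 ≈ 753.62.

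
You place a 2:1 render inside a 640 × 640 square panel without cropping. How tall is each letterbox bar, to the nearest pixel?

2:1 is wider than square, so it spans the full width.
That makes the image 320.00 px tall (640 × 1/2).
640 − 320.00 = 320.00 px of bars (160.00 each).

160 px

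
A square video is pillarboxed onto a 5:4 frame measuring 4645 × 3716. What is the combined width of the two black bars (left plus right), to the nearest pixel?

square is narrower than 5:4, so it spans the full height.
That makes the image 3716.00 px wide (3716 × 1/1).
Leftover width: 4645 − 3716.00 = 929.00 px.

929 px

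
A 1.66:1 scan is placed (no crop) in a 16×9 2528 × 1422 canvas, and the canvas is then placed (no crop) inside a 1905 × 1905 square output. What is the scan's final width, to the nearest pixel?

1779 px

Inside the 2528×1422 canvas the scan is height-limited at 2360.52 × 1422.00.
The 16×9 canvas is width-limited in 1905×1905, giving 1905.00 × 1071.56; scale factor 0.7536.
Applying the same ×0.7536: 2360.52 → 1778.79.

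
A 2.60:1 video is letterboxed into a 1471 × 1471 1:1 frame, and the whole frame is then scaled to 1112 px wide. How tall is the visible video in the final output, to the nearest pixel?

428 px

At 1471×1471 the video is width-limited, so height = 1471 / 2.600 ≈ 565.77 px.
The frame scales by 1112/1471 = 0.7559; 565.77 × 0.7559 ≈ 427.69 px.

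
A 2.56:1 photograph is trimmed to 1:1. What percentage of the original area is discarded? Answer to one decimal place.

60.9%

Going from 2.56:1 to 1:1 means cutting width while keeping height.
Area ratio = (1.000)/(2.560) = 39.06%; the remaining 60.94% is cropped out.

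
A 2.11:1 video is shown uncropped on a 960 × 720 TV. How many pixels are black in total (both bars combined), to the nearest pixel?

254423 pixels

2.11:1 (2.110) > 4:3 (1.333), so the video fills the width.
The video is 960 / 2.110 ≈ 454.9763 px tall.
720 − 454.9763 = 265.0237 px of bars.
That's 265.0237 × 960 ≈ 254423 black pixels.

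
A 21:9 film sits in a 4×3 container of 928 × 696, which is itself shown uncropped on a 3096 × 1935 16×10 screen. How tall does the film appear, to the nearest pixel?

21:9 in 928×696: fills the width, so the film is 928.00 × 397.71.
4×3 in 3096×1935: fills the height, so the intermediate becomes 2580.00 × 1935.00 — a scale of ×2.7802.
The film scales with it: height 397.71 × 2.7802 ≈ 1105.71.

1106 px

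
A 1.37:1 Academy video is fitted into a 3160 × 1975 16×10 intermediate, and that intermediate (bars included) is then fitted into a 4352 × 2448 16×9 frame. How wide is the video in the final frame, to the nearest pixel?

First fit — 1.37:1 Academy into 3160×1975 spans the height: 2705.75 × 1975.00.
16×10 in 4352×2448: fills the height, so the intermediate becomes 3916.80 × 2448.00 — a scale of ×1.2395.
So the video's width is 2705.75 × 1.2395 ≈ 3353.76.

3354 px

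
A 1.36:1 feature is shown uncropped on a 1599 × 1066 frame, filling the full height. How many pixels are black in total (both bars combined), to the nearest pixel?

That makes the image 1449.7600 px wide (1066 × 1.360).
1599 − 1449.7600 = 149.2400 px of bars.
Across the 1066-px span: 149.2400 × 1066 ≈ 159090 px.

159090 pixels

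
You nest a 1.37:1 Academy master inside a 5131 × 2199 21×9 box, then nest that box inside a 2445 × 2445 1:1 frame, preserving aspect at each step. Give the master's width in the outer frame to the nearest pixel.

1436 px

1.37:1 Academy in 5131×2199: fills the height, so the master is 3012.63 × 2199.00.
The 21×9 canvas is width-limited in 2445×2445, giving 2445.00 × 1047.86; scale factor 0.4765.
So the master's width is 3012.63 × 0.4765 ≈ 1435.56.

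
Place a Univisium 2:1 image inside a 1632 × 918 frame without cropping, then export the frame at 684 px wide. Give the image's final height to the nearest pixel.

In the 1632×918 frame the image fills the width: height = 1632 × 1/2 ≈ 816.00 px.
Scaling 1632 → 684 is ×0.4191, so the height becomes 816.00 × 0.4191 ≈ 342.00 px.

342 px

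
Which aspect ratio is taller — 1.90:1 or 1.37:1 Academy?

1.37:1 Academy

1.9 and 1.37; 1.9 > 1.37. The smaller width-to-height ratio is the taller frame.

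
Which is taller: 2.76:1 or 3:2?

2.76 and 3:2 = 1.5; 2.76 > 1.5. The smaller width-to-height ratio is the taller frame.

3:2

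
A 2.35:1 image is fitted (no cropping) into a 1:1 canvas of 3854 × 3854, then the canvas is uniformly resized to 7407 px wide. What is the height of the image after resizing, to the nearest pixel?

In the 3854×3854 frame the image fills the width: height = 3854 / 2.350 ≈ 1640.00 px.
Resizing to 7407 px wide multiplies everything by 1.9219: 1640.00 → 3151.91 px.

3152 px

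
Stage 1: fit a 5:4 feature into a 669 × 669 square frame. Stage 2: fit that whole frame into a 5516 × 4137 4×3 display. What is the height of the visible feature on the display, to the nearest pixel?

3310 px

5:4 in 669×669: fills the width, so the feature is 669.00 × 535.20.
Second fit — the square canvas into 5516×4137 spans the height: 4137.00 × 4137.00 (×6.1839 from 669×669).
So the feature's height is 535.20 × 6.1839 ≈ 3309.60.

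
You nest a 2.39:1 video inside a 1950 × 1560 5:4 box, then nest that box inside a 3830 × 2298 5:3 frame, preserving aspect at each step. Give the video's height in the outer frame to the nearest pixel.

1202 px

Inside the 1950×1560 canvas the video is width-limited at 1950.00 × 815.90.
Second fit — the 5:4 canvas into 3830×2298 spans the height: 2872.50 × 2298.00 (×1.4731 from 1950×1560).
So the video's height is 815.90 × 1.4731 ≈ 1201.88.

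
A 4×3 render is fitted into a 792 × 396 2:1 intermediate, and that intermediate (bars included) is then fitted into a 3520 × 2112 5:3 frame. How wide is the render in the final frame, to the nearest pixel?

Inside the 792×396 canvas the render is height-limited at 528.00 × 396.00.
2:1 in 3520×2112: fills the width, so the intermediate becomes 3520.00 × 1760.00 — a scale of ×4.4444.
Applying the same ×4.4444: 528.00 → 2346.67.

2347 px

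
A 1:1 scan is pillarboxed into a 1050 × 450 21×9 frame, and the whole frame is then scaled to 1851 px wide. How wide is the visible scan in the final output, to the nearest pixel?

793 px

In the 1050×450 frame the scan fills the height: width = 450 × 1/1 ≈ 450.00 px.
The frame scales by 1851/1050 = 1.7629; 450.00 × 1.7629 ≈ 793.29 px.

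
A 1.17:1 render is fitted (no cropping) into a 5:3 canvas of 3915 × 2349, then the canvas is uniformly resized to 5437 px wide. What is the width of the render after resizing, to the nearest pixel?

3817 px

In the 3915×2349 frame the render fills the height: width = 2349 × 1.170 ≈ 2748.33 px.
Resizing to 5437 px wide multiplies everything by 1.3888: 2748.33 → 3816.77 px.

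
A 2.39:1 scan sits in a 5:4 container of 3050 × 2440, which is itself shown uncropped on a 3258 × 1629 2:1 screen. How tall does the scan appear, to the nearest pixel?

Inside the 3050×2440 canvas the scan is width-limited at 3050.00 × 1276.15.
Second fit — the 5:4 canvas into 3258×1629 spans the height: 2036.25 × 1629.00 (×0.6676 from 3050×2440).
The scan scales with it: height 1276.15 × 0.6676 ≈ 851.99.

852 px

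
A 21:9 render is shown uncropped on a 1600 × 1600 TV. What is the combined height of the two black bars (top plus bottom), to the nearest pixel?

914 px

21:9 (2.333) > 1:1 (1.000), so the render fills the width.
That makes the image 685.71 px tall (1600 × 9/21).
1600 − 685.71 = 914.29 px of bars.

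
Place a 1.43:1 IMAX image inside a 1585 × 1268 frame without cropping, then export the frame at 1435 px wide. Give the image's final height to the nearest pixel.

1003 px

In the 1585×1268 frame the image fills the width: height = 1585 / 1.430 ≈ 1108.39 px.
The frame scales by 1435/1585 = 0.9054; 1108.39 × 0.9054 ≈ 1003.50 px.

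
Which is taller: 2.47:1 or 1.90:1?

2.47 and 1.9; 2.47 > 1.9. The smaller width-to-height ratio is the taller frame.

1.90:1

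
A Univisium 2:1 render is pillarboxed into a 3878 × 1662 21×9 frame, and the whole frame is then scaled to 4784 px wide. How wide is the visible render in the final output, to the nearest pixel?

In the 3878×1662 frame the render fills the height: width = 1662 × 2/1 ≈ 3324.00 px.
Scaling 3878 → 4784 is ×1.2336, so the width becomes 3324.00 × 1.2336 ≈ 4100.57 px.

4101 px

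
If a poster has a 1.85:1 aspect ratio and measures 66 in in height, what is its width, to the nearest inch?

122 in

At 1.85:1, 66 × 1.850 ≈ 122.10.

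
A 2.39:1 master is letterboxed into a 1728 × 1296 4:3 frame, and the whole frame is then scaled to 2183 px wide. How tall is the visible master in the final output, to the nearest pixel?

In the 1728×1296 frame the master fills the width: height = 1728 / 2.390 ≈ 723.01 px.
Scaling 1728 → 2183 is ×1.2633, so the height becomes 723.01 × 1.2633 ≈ 913.39 px.

913 px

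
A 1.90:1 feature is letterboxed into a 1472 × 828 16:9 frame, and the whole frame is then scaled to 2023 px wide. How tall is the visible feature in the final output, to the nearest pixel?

1065 px

In the 1472×828 frame the feature fills the width: height = 1472 / 1.900 ≈ 774.74 px.
Scaling 1472 → 2023 is ×1.3743, so the height becomes 774.74 × 1.3743 ≈ 1064.74 px.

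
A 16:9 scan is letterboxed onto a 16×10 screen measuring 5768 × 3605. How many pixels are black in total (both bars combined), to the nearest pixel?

16:9 is wider than 16×10, so it spans the full width.
That makes the image 3244.5000 px tall (5768 × 9/16).
3605 − 3244.5000 = 360.5000 px of bars.
That's 360.5000 × 5768 ≈ 2079364 black pixels.

2079364 pixels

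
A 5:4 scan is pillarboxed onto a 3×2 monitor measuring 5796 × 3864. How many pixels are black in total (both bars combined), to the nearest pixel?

Since 1.250 < 1.500, the scan is height-limited.
The scan is 3864 × 5/4 ≈ 4830.0000 px wide.
Black = 5796 − 4830.0000 = 966.0000 px.
Across the 3864-px span: 966.0000 × 3864 ≈ 3732624 px.

3732624 pixels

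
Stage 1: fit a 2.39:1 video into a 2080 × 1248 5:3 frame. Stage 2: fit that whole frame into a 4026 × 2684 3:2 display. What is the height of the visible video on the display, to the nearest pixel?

Inside the 2080×1248 canvas the video is width-limited at 2080.00 × 870.29.
The 5:3 canvas is width-limited in 4026×2684, giving 4026.00 × 2415.60; scale factor 1.9356.
Applying the same ×1.9356: 870.29 → 1684.52.

1685 px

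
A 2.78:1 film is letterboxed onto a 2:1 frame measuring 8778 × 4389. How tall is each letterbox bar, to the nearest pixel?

616 px

Since 2.780 > 2.000, the film is width-limited.
That makes the image 3157.55 px tall (8778 / 2.780).
Black = 4389 − 3157.55 = 1231.45 px, or 615.72 per bar.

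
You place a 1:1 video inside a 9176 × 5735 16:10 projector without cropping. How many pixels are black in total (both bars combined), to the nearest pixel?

19734135 pixels

Since 1.000 < 1.600, the video is height-limited.
That makes the image 5735.0000 px wide (5735 × 1/1).
Black = 9176 − 5735.0000 = 3441.0000 px.
Bar area = 3441.0000 × 5735 ≈ 19734135 px.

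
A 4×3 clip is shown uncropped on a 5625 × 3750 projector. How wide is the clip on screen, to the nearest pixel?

5000 px

Since 1.333 < 1.500, the clip is height-limited.
That makes the image 5000.00 px wide (3750 × 4/3).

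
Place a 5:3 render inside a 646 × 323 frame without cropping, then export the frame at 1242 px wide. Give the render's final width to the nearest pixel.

Fitted into 646×323, the render spans the height; its width is 323 × 5/3 ≈ 538.33 px.
Scaling 646 → 1242 is ×1.9226, so the width becomes 538.33 × 1.9226 ≈ 1035.00 px.

1035 px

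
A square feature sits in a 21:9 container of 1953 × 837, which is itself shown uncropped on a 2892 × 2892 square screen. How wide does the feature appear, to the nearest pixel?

1239 px

Inside the 1953×837 canvas the feature is height-limited at 837.00 × 837.00.
Second fit — the 21:9 canvas into 2892×2892 spans the width: 2892.00 × 1239.43 (×1.4808 from 1953×837).
Applying the same ×1.4808: 837.00 → 1239.43.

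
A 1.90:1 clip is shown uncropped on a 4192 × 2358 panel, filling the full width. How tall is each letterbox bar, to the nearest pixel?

That makes the image 2206.32 px tall (4192 / 1.900).
2358 − 2206.32 = 151.68 px of bars (75.84 each).

76 px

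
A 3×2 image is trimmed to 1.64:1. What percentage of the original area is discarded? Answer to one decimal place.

The width stays; only height is cut (since 1.64:1 is wider than 3×2).
Area ratio = (1.500)/(1.640) = 91.46%; the remaining 8.54% is cropped out.

8.5%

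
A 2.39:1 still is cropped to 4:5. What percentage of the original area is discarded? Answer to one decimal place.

66.5%

Going from 2.39:1 to 4:5 means cutting width while keeping height.
Area ratio = (0.800)/(2.390) = 33.47%; the remaining 66.53% is cropped out.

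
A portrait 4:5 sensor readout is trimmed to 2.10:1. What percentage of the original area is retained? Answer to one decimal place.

2.10:1 is wider than portrait 4:5, so the crop keeps the full width and trims the height.
(0.800)/(2.100) ≈ 0.381 of the area survives.

38.1%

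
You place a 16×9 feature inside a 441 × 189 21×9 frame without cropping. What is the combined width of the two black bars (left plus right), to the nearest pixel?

16×9 is narrower than 21×9, so it spans the full height.
That makes the image 336.00 px wide (189 × 16/9).
Black = 441 − 336.00 = 105.00 px.

105 px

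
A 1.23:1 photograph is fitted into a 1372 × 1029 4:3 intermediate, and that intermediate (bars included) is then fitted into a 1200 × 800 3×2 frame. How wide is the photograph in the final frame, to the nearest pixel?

984 px

1.23:1 in 1372×1029: fills the height, so the photograph is 1265.67 × 1029.00.
4:3 in 1200×800: fills the height, so the intermediate becomes 1066.67 × 800.00 — a scale of ×0.7775.
Applying the same ×0.7775: 1265.67 → 984.00.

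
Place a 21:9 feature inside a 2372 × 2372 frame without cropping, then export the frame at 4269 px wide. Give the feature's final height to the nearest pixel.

1830 px

At 2372×2372 the feature is width-limited, so height = 2372 × 9/21 ≈ 1016.57 px.
Scaling 2372 → 4269 is ×1.7997, so the height becomes 1016.57 × 1.7997 ≈ 1829.57 px.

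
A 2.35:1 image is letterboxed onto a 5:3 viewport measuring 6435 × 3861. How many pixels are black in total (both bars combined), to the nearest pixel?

7224588 pixels

Since 2.350 > 1.667, the image is width-limited.
Content height = 6435 / 2.350 ≈ 2738.2979 px.
3861 − 2738.2979 = 1122.7021 px of bars.
That's 1122.7021 × 6435 ≈ 7224588 black pixels.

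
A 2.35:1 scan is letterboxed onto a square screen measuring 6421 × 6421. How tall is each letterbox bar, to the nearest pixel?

1844 px

Since 2.350 > 1.000, the scan is width-limited.
That makes the image 2732.34 px tall (6421 / 2.350).
Black = 6421 − 2732.34 = 3688.66 px, or 1844.33 per bar.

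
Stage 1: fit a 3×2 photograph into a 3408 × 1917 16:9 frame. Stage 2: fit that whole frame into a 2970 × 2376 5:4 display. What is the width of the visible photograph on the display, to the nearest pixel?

3×2 in 3408×1917: fills the height, so the photograph is 2875.50 × 1917.00.
16:9 in 2970×2376: fills the width, so the intermediate becomes 2970.00 × 1670.62 — a scale of ×0.8715.
So the photograph's width is 2875.50 × 0.8715 ≈ 2505.94.

2506 px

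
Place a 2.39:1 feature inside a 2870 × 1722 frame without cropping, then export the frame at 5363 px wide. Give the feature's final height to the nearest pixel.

At 2870×1722 the feature is width-limited, so height = 2870 / 2.390 ≈ 1200.84 px.
The frame scales by 5363/2870 = 1.8686; 1200.84 × 1.8686 ≈ 2243.93 px.

2244 px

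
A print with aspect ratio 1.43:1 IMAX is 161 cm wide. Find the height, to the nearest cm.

113 cm

At 1.43:1 IMAX, 161 / 1.430 ≈ 112.59.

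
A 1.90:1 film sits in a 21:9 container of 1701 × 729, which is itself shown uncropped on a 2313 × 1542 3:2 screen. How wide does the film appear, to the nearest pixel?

Inside the 1701×729 canvas the film is height-limited at 1385.10 × 729.00.
21:9 in 2313×1542: fills the width, so the intermediate becomes 2313.00 × 991.29 — a scale of ×1.3598.
The film scales with it: width 1385.10 × 1.3598 ≈ 1883.44.

1883 px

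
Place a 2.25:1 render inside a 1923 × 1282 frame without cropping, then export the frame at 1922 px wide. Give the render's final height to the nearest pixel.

Fitted into 1923×1282, the render spans the width; its height is 1923 / 2.250 ≈ 854.67 px.
The frame scales by 1922/1923 = 0.9995; 854.67 × 0.9995 ≈ 854.22 px.

854 px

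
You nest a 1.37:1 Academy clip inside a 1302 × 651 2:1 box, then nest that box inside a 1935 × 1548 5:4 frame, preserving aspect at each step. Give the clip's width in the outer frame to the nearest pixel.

1325 px

First fit — 1.37:1 Academy into 1302×651 spans the height: 891.87 × 651.00.
2:1 in 1935×1548: fills the width, so the intermediate becomes 1935.00 × 967.50 — a scale of ×1.4862.
The clip scales with it: width 891.87 × 1.4862 ≈ 1325.47.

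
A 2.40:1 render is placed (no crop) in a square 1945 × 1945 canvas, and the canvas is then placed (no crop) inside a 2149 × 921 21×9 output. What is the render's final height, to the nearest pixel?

Inside the 1945×1945 canvas the render is width-limited at 1945.00 × 810.42.
square in 2149×921: fills the height, so the intermediate becomes 921.00 × 921.00 — a scale of ×0.4735.
Applying the same ×0.4735: 810.42 → 383.75.

384 px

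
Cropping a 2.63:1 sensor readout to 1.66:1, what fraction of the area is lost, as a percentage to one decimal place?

36.9%

The height stays; only width is cut (since 1.66:1 is narrower than 2.63:1).
Area ratio = (1.660)/(2.630) = 63.12%; the remaining 36.88% is cropped out.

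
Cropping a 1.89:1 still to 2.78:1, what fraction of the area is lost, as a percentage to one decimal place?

Going from 1.89:1 to 2.78:1 means cutting height while keeping width.
Area ratio = (1.890)/(2.780) = 67.99%; the remaining 32.01% is cropped out.

32.0%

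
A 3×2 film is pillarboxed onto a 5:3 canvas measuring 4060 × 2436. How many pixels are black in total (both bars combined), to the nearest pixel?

3×2 is narrower than 5:3, so it spans the full height.
The film is 2436 × 3/2 ≈ 3654.0000 px wide.
4060 − 3654.0000 = 406.0000 px of bars.
Across the 2436-px span: 406.0000 × 2436 ≈ 989016 px.

989016 pixels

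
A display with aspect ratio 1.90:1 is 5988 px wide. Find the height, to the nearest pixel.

3152 px

5988 / 1.900 = 3151.58.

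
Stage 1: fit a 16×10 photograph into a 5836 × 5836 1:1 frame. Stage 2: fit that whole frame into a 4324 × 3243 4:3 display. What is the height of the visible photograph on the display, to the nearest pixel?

2027 px

Inside the 5836×5836 canvas the photograph is width-limited at 5836.00 × 3647.50.
The 1:1 canvas is height-limited in 4324×3243, giving 3243.00 × 3243.00; scale factor 0.5557.
The photograph scales with it: height 3647.50 × 0.5557 ≈ 2026.88.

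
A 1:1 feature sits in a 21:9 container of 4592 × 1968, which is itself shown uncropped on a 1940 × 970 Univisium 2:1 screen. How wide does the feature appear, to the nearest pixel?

1:1 in 4592×1968: fills the height, so the feature is 1968.00 × 1968.00.
The 21:9 canvas is width-limited in 1940×970, giving 1940.00 × 831.43; scale factor 0.4225.
The feature scales with it: width 1968.00 × 0.4225 ≈ 831.43.

831 px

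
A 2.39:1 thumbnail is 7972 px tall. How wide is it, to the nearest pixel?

19053 px

Width = 7972 × 2.390 = 19053.08.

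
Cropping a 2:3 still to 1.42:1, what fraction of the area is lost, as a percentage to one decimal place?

53.1%

Going from 2:3 to 1.42:1 means cutting height while keeping width.
Fraction kept = (0.667)/(1.420) ≈ 46.95%, so 53.05% is lost.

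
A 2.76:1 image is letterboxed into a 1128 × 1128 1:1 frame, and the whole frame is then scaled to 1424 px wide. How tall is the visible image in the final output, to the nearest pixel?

At 1128×1128 the image is width-limited, so height = 1128 / 2.760 ≈ 408.70 px.
Scaling 1128 → 1424 is ×1.2624, so the height becomes 408.70 × 1.2624 ≈ 515.94 px.

516 px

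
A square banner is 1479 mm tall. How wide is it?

1479 mm

Width = 1479 / 1 × 1 = 1479.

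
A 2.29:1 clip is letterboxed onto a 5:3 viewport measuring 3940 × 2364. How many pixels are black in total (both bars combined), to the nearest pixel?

2.29:1 is wider than 5:3, so it spans the full width.
The clip is 3940 / 2.290 ≈ 1720.5240 px tall.
Black = 2364 − 1720.5240 = 643.4760 px.
That's 643.4760 × 3940 ≈ 2535295 black pixels.

2535295 pixels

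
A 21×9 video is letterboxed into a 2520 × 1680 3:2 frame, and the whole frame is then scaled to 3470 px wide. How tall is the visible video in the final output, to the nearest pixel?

1487 px

In the 2520×1680 frame the video fills the width: height = 2520 × 9/21 ≈ 1080.00 px.
Resizing to 3470 px wide multiplies everything by 1.3770: 1080.00 → 1487.14 px.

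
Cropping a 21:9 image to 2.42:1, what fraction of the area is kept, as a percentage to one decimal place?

96.4%

Going from 21:9 to 2.42:1 means cutting height while keeping width.
(2.333)/(2.420) ≈ 0.964 of the area survives.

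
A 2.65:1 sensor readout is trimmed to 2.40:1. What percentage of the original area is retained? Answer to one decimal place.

90.6%

Going from 2.65:1 to 2.40:1 means cutting width while keeping height.
(2.400)/(2.650) ≈ 0.906 of the area survives.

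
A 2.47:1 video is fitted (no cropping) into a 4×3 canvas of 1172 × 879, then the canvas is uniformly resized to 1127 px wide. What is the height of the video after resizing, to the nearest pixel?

In the 1172×879 frame the video fills the width: height = 1172 / 2.470 ≈ 474.49 px.
Scaling 1172 → 1127 is ×0.9616, so the height becomes 474.49 × 0.9616 ≈ 456.28 px.

456 px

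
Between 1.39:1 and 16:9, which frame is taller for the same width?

1.39 and 16:9 = 1.778; 1.778 > 1.39. The smaller width-to-height ratio is the taller frame.

1.39:1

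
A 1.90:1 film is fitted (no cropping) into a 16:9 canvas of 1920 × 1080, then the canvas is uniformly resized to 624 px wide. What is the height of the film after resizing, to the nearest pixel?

328 px

In the 1920×1080 frame the film fills the width: height = 1920 / 1.900 ≈ 1010.53 px.
The frame scales by 624/1920 = 0.3250; 1010.53 × 0.3250 ≈ 328.42 px.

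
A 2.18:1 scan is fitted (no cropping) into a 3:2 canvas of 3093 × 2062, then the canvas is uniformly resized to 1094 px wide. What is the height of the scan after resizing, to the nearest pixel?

502 px

Fitted into 3093×2062, the scan spans the width; its height is 3093 / 2.180 ≈ 1418.81 px.
The frame scales by 1094/3093 = 0.3537; 1418.81 × 0.3537 ≈ 501.83 px.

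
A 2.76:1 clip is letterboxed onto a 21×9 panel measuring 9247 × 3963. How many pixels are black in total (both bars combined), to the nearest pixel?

Since 2.760 > 2.333, the clip is width-limited.
That makes the image 3350.3623 px tall (9247 / 2.760).
3963 − 3350.3623 = 612.6377 px of bars.
That's 612.6377 × 9247 ≈ 5665061 black pixels.

5665061 pixels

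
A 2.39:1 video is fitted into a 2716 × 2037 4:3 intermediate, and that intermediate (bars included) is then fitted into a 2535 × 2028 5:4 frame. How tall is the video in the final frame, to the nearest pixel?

1061 px

First fit — 2.39:1 into 2716×2037 spans the width: 2716.00 × 1136.40.
Second fit — the 4:3 canvas into 2535×2028 spans the width: 2535.00 × 1901.25 (×0.9334 from 2716×2037).
So the video's height is 1136.40 × 0.9334 ≈ 1060.67.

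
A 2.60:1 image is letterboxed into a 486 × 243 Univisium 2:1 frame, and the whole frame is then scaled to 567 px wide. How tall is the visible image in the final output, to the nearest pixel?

218 px

At 486×243 the image is width-limited, so height = 486 / 2.600 ≈ 186.92 px.
The frame scales by 567/486 = 1.1667; 186.92 × 1.1667 ≈ 218.08 px.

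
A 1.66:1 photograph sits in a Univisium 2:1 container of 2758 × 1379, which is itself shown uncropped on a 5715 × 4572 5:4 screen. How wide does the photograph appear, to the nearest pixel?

Inside the 2758×1379 canvas the photograph is height-limited at 2289.14 × 1379.00.
Second fit — the Univisium 2:1 canvas into 5715×4572 spans the width: 5715.00 × 2857.50 (×2.0722 from 2758×1379).
The photograph scales with it: width 2289.14 × 2.0722 ≈ 4743.45.

4743 px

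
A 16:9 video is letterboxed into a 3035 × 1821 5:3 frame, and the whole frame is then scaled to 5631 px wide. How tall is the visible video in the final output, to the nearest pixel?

3167 px

In the 3035×1821 frame the video fills the width: height = 3035 × 9/16 ≈ 1707.19 px.
The frame scales by 5631/3035 = 1.8554; 1707.19 × 1.8554 ≈ 3167.44 px.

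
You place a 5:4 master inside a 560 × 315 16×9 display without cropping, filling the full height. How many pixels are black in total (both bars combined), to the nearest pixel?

52369 pixels

The master is 315 × 5/4 ≈ 393.7500 px wide.
Leftover width: 560 − 393.7500 = 166.2500 px.
Bar area = 166.2500 × 315 ≈ 52369 px.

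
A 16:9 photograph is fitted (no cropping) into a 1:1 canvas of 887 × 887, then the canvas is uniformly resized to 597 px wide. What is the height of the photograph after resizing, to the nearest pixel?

At 887×887 the photograph is width-limited, so height = 887 × 9/16 ≈ 498.94 px.
Resizing to 597 px wide multiplies everything by 0.6731: 498.94 → 335.81 px.

336 px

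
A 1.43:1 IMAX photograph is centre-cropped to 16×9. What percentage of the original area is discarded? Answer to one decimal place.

19.6%

16×9 is wider than 1.43:1 IMAX, so the crop keeps the full width and trims the height.
Fraction kept = (1.430)/(1.778) ≈ 80.44%, so 19.56% is lost.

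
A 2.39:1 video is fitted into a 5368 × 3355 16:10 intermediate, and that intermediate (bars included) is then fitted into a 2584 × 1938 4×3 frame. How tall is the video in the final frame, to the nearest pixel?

First fit — 2.39:1 into 5368×3355 spans the width: 5368.00 × 2246.03.
16:10 in 2584×1938: fills the width, so the intermediate becomes 2584.00 × 1615.00 — a scale of ×0.4814.
The video scales with it: height 2246.03 × 0.4814 ≈ 1081.17.

1081 px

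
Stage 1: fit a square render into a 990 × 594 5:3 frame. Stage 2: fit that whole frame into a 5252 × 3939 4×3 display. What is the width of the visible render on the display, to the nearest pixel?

3151 px

square in 990×594: fills the height, so the render is 594.00 × 594.00.
Second fit — the 5:3 canvas into 5252×3939 spans the width: 5252.00 × 3151.20 (×5.3051 from 990×594).
The render scales with it: width 594.00 × 5.3051 ≈ 3151.20.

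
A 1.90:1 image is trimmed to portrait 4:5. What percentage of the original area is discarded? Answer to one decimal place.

57.9%

Going from 1.90:1 to portrait 4:5 means cutting width while keeping height.
Fraction kept = (0.800)/(1.900) ≈ 42.11%, so 57.89% is lost.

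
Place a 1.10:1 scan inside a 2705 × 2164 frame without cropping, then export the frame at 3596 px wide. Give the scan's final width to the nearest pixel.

In the 2705×2164 frame the scan fills the height: width = 2164 × 1.100 ≈ 2380.40 px.
The frame scales by 3596/2705 = 1.3294; 2380.40 × 1.3294 ≈ 3164.48 px.

3164 px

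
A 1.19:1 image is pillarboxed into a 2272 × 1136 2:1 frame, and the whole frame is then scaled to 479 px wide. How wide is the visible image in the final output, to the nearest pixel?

In the 2272×1136 frame the image fills the height: width = 1136 × 1.190 ≈ 1351.84 px.
The frame scales by 479/2272 = 0.2108; 1351.84 × 0.2108 ≈ 285.00 px.

285 px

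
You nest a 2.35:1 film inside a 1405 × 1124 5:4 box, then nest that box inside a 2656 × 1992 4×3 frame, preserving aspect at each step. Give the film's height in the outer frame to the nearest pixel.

1060 px

Inside the 1405×1124 canvas the film is width-limited at 1405.00 × 597.87.
Second fit — the 5:4 canvas into 2656×1992 spans the height: 2490.00 × 1992.00 (×1.7722 from 1405×1124).
So the film's height is 597.87 × 1.7722 ≈ 1059.57.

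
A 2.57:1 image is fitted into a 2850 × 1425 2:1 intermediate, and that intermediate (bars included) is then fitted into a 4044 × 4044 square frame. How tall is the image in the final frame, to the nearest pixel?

First fit — 2.57:1 into 2850×1425 spans the width: 2850.00 × 1108.95.
2:1 in 4044×4044: fills the width, so the intermediate becomes 4044.00 × 2022.00 — a scale of ×1.4189.
The image scales with it: height 1108.95 × 1.4189 ≈ 1573.54.

1574 px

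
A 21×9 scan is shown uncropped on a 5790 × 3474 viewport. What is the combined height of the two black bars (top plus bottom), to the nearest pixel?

993 px

21×9 is wider than 5:3, so it spans the full width.
The scan is 5790 × 9/21 ≈ 2481.43 px tall.
Black = 3474 − 2481.43 = 992.57 px.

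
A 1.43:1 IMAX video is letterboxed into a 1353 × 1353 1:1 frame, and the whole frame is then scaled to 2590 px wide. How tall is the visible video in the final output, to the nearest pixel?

At 1353×1353 the video is width-limited, so height = 1353 / 1.430 ≈ 946.15 px.
Resizing to 2590 px wide multiplies everything by 1.9143: 946.15 → 1811.19 px.

1811 px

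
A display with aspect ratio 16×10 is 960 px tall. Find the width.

Width = 960 / 10 × 16 = 1536.

1536 px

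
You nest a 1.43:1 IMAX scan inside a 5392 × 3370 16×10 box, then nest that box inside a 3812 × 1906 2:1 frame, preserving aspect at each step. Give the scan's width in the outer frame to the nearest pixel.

2726 px

1.43:1 IMAX in 5392×3370: fills the height, so the scan is 4819.10 × 3370.00.
Second fit — the 16×10 canvas into 3812×1906 spans the height: 3049.60 × 1906.00 (×0.5656 from 5392×3370).
The scan scales with it: width 4819.10 × 0.5656 ≈ 2725.58.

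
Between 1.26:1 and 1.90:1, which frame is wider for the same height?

1.90:1

1.26 and 1.9; 1.9 > 1.26.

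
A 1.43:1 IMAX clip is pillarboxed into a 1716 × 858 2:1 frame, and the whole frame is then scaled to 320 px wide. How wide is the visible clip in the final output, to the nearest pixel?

229 px

At 1716×858 the clip is height-limited, so width = 858 × 1.430 ≈ 1226.94 px.
The frame scales by 320/1716 = 0.1865; 1226.94 × 0.1865 ≈ 228.80 px.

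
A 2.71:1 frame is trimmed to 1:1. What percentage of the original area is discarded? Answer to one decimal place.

1:1 is narrower than 2.71:1, so the crop keeps the full height and trims the width.
Fraction kept = (1.000)/(2.710) ≈ 36.90%, so 63.10% is lost.

63.1%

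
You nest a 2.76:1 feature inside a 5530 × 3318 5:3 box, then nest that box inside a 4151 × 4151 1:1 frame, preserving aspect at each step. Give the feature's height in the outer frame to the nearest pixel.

1504 px

First fit — 2.76:1 into 5530×3318 spans the width: 5530.00 × 2003.62.
5:3 in 4151×4151: fills the width, so the intermediate becomes 4151.00 × 2490.60 — a scale of ×0.7506.
Applying the same ×0.7506: 2003.62 → 1503.99.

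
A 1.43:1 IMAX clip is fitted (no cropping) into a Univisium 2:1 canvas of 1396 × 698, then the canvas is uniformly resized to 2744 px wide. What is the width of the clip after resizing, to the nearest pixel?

1962 px

In the 1396×698 frame the clip fills the height: width = 698 × 1.430 ≈ 998.14 px.
Resizing to 2744 px wide multiplies everything by 1.9656: 998.14 → 1961.96 px.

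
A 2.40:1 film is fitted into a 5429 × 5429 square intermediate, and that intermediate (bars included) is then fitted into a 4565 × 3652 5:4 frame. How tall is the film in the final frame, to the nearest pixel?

1522 px

Inside the 5429×5429 canvas the film is width-limited at 5429.00 × 2262.08.
The square canvas is height-limited in 4565×3652, giving 3652.00 × 3652.00; scale factor 0.6727.
The film scales with it: height 2262.08 × 0.6727 ≈ 1521.67.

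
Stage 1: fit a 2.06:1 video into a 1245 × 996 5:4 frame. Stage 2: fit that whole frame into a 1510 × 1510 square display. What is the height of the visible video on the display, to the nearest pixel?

733 px

Inside the 1245×996 canvas the video is width-limited at 1245.00 × 604.37.
The 5:4 canvas is width-limited in 1510×1510, giving 1510.00 × 1208.00; scale factor 1.2129.
The video scales with it: height 604.37 × 1.2129 ≈ 733.01.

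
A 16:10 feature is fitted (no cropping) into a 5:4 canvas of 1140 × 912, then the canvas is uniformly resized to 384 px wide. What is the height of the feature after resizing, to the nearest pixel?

Fitted into 1140×912, the feature spans the width; its height is 1140 × 10/16 ≈ 712.50 px.
The frame scales by 384/1140 = 0.3368; 712.50 × 0.3368 ≈ 240.00 px.

240 px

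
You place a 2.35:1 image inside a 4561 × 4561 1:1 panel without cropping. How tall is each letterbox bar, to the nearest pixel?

1310 px

Since 2.350 > 1.000, the image is width-limited.
The image is 4561 / 2.350 ≈ 1940.85 px tall.
4561 − 1940.85 = 2620.15 px of bars (1310.07 each).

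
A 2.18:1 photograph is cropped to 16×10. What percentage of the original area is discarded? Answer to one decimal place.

26.6%

Going from 2.18:1 to 16×10 means cutting width while keeping height.
Area ratio = (1.600)/(2.180) = 73.39%; the remaining 26.61% is cropped out.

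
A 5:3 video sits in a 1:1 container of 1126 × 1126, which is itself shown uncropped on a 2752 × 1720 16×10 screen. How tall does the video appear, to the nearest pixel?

5:3 in 1126×1126: fills the width, so the video is 1126.00 × 675.60.
Second fit — the 1:1 canvas into 2752×1720 spans the height: 1720.00 × 1720.00 (×1.5275 from 1126×1126).
The video scales with it: height 675.60 × 1.5275 ≈ 1032.00.

1032 px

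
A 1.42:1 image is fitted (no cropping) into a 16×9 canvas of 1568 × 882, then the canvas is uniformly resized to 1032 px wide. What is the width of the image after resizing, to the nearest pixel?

824 px

Fitted into 1568×882, the image spans the height; its width is 882 × 1.420 ≈ 1252.44 px.
Scaling 1568 → 1032 is ×0.6582, so the width becomes 1252.44 × 0.6582 ≈ 824.31 px.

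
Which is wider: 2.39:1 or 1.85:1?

2.39 and 1.85; 2.39 > 1.85.

2.39:1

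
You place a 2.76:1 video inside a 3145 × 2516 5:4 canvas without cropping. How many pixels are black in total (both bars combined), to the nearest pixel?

4329115 pixels

Since 2.760 > 1.250, the video is width-limited.
The video is 3145 / 2.760 ≈ 1139.4928 px tall.
2516 − 1139.4928 = 1376.5072 px of bars.
Bar area = 1376.5072 × 3145 ≈ 4329115 px.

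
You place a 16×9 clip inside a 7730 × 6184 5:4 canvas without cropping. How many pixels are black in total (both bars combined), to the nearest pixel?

16×9 is wider than 5:4, so it spans the full width.
Content height = 7730 × 9/16 ≈ 4348.1250 px.
Black = 6184 − 4348.1250 = 1835.8750 px.
That's 1835.8750 × 7730 ≈ 14191314 black pixels.

14191314 pixels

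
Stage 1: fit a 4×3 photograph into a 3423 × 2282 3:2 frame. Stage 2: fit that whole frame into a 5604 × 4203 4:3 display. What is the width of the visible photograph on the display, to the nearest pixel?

Inside the 3423×2282 canvas the photograph is height-limited at 3042.67 × 2282.00.
3:2 in 5604×4203: fills the width, so the intermediate becomes 5604.00 × 3736.00 — a scale of ×1.6372.
So the photograph's width is 3042.67 × 1.6372 ≈ 4981.33.

4981 px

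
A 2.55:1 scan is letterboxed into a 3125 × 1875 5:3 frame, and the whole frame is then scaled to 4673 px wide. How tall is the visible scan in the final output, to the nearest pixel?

1833 px

Fitted into 3125×1875, the scan spans the width; its height is 3125 / 2.550 ≈ 1225.49 px.
Scaling 3125 → 4673 is ×1.4954, so the height becomes 1225.49 × 1.4954 ≈ 1832.55 px.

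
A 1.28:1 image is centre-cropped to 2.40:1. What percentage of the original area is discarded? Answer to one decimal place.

Going from 1.28:1 to 2.40:1 means cutting height while keeping width.
Fraction kept = (1.280)/(2.400) ≈ 53.33%, so 46.67% is lost.

46.7%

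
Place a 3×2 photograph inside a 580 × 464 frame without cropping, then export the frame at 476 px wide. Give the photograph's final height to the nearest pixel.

317 px

In the 580×464 frame the photograph fills the width: height = 580 × 2/3 ≈ 386.67 px.
The frame scales by 476/580 = 0.8207; 386.67 × 0.8207 ≈ 317.33 px.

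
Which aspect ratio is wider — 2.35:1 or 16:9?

2.35 and 16:9 = 1.778; 2.35 > 1.778.

2.35:1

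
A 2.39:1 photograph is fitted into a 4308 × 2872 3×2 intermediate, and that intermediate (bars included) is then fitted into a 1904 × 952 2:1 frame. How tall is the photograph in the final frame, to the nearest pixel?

597 px

Inside the 4308×2872 canvas the photograph is width-limited at 4308.00 × 1802.51.
The 3×2 canvas is height-limited in 1904×952, giving 1428.00 × 952.00; scale factor 0.3315.
So the photograph's height is 1802.51 × 0.3315 ≈ 597.49.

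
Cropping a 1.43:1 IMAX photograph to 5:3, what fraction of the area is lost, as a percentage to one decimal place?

14.2%

5:3 is wider than 1.43:1 IMAX, so the crop keeps the full width and trims the height.
Fraction kept = (1.430)/(1.667) ≈ 85.80%, so 14.20% is lost.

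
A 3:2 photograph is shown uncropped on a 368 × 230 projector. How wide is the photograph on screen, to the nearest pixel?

3:2 is narrower than 16×10, so it spans the full height.
Content width = 230 × 3/2 ≈ 345.00 px.

345 px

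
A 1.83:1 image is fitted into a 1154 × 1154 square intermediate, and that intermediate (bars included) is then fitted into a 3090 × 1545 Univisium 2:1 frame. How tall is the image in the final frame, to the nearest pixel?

844 px

Inside the 1154×1154 canvas the image is width-limited at 1154.00 × 630.60.
The square canvas is height-limited in 3090×1545, giving 1545.00 × 1545.00; scale factor 1.3388.
Applying the same ×1.3388: 630.60 → 844.26.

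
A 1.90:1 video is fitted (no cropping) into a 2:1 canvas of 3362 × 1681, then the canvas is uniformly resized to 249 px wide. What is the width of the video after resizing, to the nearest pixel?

237 px

In the 3362×1681 frame the video fills the height: width = 1681 × 1.900 ≈ 3193.90 px.
Resizing to 249 px wide multiplies everything by 0.0741: 3193.90 → 236.55 px.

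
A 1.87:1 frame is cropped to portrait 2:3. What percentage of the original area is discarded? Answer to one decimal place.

Going from 1.87:1 to portrait 2:3 means cutting width while keeping height.
Fraction kept = (0.667)/(1.870) ≈ 35.65%, so 64.35% is lost.

64.3%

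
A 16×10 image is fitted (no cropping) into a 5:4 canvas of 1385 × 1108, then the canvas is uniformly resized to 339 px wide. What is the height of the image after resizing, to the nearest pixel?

212 px

At 1385×1108 the image is width-limited, so height = 1385 × 10/16 ≈ 865.62 px.
Scaling 1385 → 339 is ×0.2448, so the height becomes 865.62 × 0.2448 ≈ 211.88 px.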